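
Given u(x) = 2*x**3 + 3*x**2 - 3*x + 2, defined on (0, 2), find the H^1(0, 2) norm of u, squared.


||u||_{H^1}^2 = 22622/35

The H^1 norm (squared) on an interval (0, L) is
  ||u||_{H^1}^2 = ∫_0^L u(x)^2 dx + ∫_0^L u'(x)^2 dx.
Compute u'(x) = 6*x**2 + 6*x - 3.
Then u(x)^2 = 4*x**6 + 12*x**5 - 3*x**4 - 10*x**3 + 21*x**2 - 12*x + 4 and u'(x)^2 = 36*x**4 + 72*x**3 - 36*x + 9.
Integrate each monomial from 0 to 2 using ∫_0^2 c·x^n dx = c·2^(n+1)/(n+1):
  ∫_0^2 u(x)^2 dx = ∫_0^2 (4*x^6 + 12*x^5 - 3*x^4 - 10*x^3 + 21*x^2 - 12*x + 4) dx. Term by term:
    ∫_0^2 4*x^6 dx = 512/7;  ∫_0^2 12*x^5 dx = 128;  ∫_0^2 -3*x^4 dx = -96/5;
    ∫_0^2 -10*x^3 dx = -40;  ∫_0^2 21*x^2 dx = 56;  ∫_0^2 -12*x dx = -24;
    ∫_0^2 4 dx = 8.
  Sum: 512/7 + 128 − 96/5 − 40 + 56 − 24 + 8 = 6368/35.
  ∫_0^2 u'(x)^2 dx = ∫_0^2 (36*x^4 + 72*x^3 - 36*x + 9) dx. Term by term:
    ∫_0^2 36*x^4 dx = 1152/5;  ∫_0^2 72*x^3 dx = 288;  ∫_0^2 -36*x dx = -72;
    ∫_0^2 9 dx = 18.
  Sum: 1152/5 + 288 − 72 + 18 = 2322/5.
Adding: ||u||_{H^1}^2 = 6368/35 + 2322/5 = 22622/35.


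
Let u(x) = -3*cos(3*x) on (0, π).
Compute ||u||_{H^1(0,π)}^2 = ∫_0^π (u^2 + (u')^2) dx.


||u||_{H^1(0,π)}^2 = 45*π

u'(x) = 9*sin(3*x).
Expand u² and (u')² and integrate term by term on (0, π), using: for integers n ≥ 1, ∫_0^π sin²(nx) dx = ∫_0^π cos²(nx) dx = π/2; for n ≠ n', ∫_0^π sin(nx)sin(n'x) dx = ∫_0^π cos(nx)cos(n'x) dx = 0; and by product-to-sum, ∫_0^π sin(nx)cos(n'x) dx = ½∫_0^π [sin((n+n')x) + sin((n−n')x)] dx, which is 0 when n+n' is even and 2n/(n²−n'²) when n+n' is odd (it need not vanish on (0, π)).
  u² squared terms: (-3)²·∫cos(3x)² dx = 9·π/2 = 9*π/2.
  So ∫_0^π u² dx = 9*π/2.
  (u')² squared terms: (9)²·∫sin(3x)² dx = 81·π/2 = 81*π/2.
  So ∫_0^π (u')² dx = 81*π/2.
||u||_{H^1}^2 = (9*π/2) + (81*π/2) = 45*π.


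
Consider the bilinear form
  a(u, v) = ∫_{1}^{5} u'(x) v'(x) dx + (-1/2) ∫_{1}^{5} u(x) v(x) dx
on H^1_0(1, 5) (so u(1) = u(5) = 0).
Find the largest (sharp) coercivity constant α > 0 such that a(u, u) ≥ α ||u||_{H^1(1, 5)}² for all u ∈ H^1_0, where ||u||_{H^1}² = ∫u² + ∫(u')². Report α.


α = (-8 + π^2)/(π^2 + 16)

Coercivity of a(·,·) on H^1_0(1, 5) means a(u, u) ≥ α ||u||_{H^1}² for every u ∈ H^1_0.
The interval has length L = 4, and Poincaré/coercivity depend only on L. Here a(u, u) = ∫(u')² + (-1/2)·∫u².
Here c = -1/2 < 0 with |c| < (π/L)² = π^2/16, so coercivity still holds. The condition a(u,u) ≥ α||u||_{H^1}² reads (1−α)∫(u')² ≥ (α−c)∫u². Any admissible α is ≤ 1 (rapidly oscillating u have ∫u²/∫(u')² → 0), and α = 1 would force 0 ≥ (1−c)∫u², impossible since c < 1; so 1−α > 0. By the sharp Poincaré inequality on H^1_0 of an interval of length L, ∫(u')² ≥ (π/L)²∫u² with equality for the first sine mode sin(π(x−x₀)/L) (x₀ the left endpoint), so the inequality holds for all u iff (1−α)(π/L)² ≥ α − c, i.e. α ≤ ((π/L)² + c)/((π/L)² + 1) = (1 + c(L/π)²)/(1 + (L/π)²). (Direct route, valid since c ≤ 0: Poincaré gives c∫u² ≥ c(L/π)²∫(u')², so a(u,u) ≥ (1 + c(L/π)²)∫(u')², while ||u||_{H^1}² ≤ (1 + (L/π)²)∫(u')²; dividing yields the same α.) With (π/L)² = π^2/16 and c = -1/2, the largest admissible constant is α = ((π/L)² + c)/((π/L)² + 1).
Simplifying, α = (-8 + π^2)/(π^2 + 16).


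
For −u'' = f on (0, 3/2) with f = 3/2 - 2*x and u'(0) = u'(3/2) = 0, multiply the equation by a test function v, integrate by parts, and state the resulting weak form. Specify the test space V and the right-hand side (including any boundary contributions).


V = H^1(0, 3/2) (no boundary constraint on v; u is determined up to an additive constant); weak form: ∫_0^3/2 u'v' dx = ∫_0^3/2 (3/2 - 2*x) v dx for all v ∈ V.

Multiply both sides by a test function v and integrate from 0 to 3/2:
  ∫_0^3/2 −u''(x) v(x) dx = ∫_0^3/2 f(x) v(x) dx.
Integrate the LHS by parts once:
  ∫_0^3/2 −u'' v dx = −[u'(x) v(x)]_0^3/2 + ∫_0^3/2 u'(x) v'(x) dx.
Thus ∫_0^3/2 u'(x) v'(x) dx = ∫_0^3/2 f(x) v(x) dx + [u'(x) v(x)]_0^3/2.
Choose V so that boundary terms are either known or forced to vanish.
u has homogeneous Neumann: u'(0) = u'(3/2) = 0. So [u' v]_0^3/2 = 0·v(3/2) − 0·v(0) = 0 for any v; take V = H^1(0, 3/2).
Weak formulation: find u (satisfying any essential BC) such that ∫_0^3/2 u'(x) v'(x) dx = ∫_0^3/2 f v dx for all v ∈ V (homogeneous Neumann, so boundary terms vanish).
Substituting f(x) = 3/2 - 2*x, the right-hand side is ∫_0^3/2 (3/2 - 2*x) v dx.
Compatibility check (pure Neumann): taking v ≡ 1 ∈ V gives 0 = ∫_0^3/2 f dx + (0) − (0), i.e. ∫_0^3/2 f dx must equal u'(0) − u'(3/2) = 0. Indeed ∫_0^3/2 (3/2 - 2*x) dx = 0, so the data are compatible. The solution is then unique only up to an additive constant (fix it e.g. by requiring ∫_0^3/2 u dx = 0).


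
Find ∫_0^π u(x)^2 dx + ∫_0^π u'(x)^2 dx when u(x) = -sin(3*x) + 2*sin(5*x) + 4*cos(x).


||u||_{H^1(0,π)}^2 = 73*π

u'(x) = -4*sin(x) - 3*cos(3*x) + 10*cos(5*x).
Expand u² and (u')² and integrate term by term on (0, π), using: for integers n ≥ 1, ∫_0^π sin²(nx) dx = ∫_0^π cos²(nx) dx = π/2; for n ≠ n', ∫_0^π sin(nx)sin(n'x) dx = ∫_0^π cos(nx)cos(n'x) dx = 0; and by product-to-sum, ∫_0^π sin(nx)cos(n'x) dx = ½∫_0^π [sin((n+n')x) + sin((n−n')x)] dx, which is 0 when n+n' is even and 2n/(n²−n'²) when n+n' is odd (it need not vanish on (0, π)).
  u² squared terms: (-1)²·∫sin(3x)² dx = 1·π/2 = π/2;  (2)²·∫sin(5x)² dx = 4·π/2 = 2*π;  (4)²·∫cos(x)² dx = 16·π/2 = 8*π.
  u² cross terms: 2·(-1)·(2)·∫sin(3x)·sin(5x) dx = -4·(0) = 0;  2·(-1)·(4)·∫sin(3x)·cos(x) dx = -8·(0) = 0;  2·(2)·(4)·∫sin(5x)·cos(x) dx = 16·(0) = 0.
  So ∫_0^π u² dx = π/2 + 2*π + 8*π + 0 + 0 + 0 = 21*π/2.
  (u')² squared terms: (-4)²·∫sin(x)² dx = 16·π/2 = 8*π;  (-3)²·∫cos(3x)² dx = 9·π/2 = 9*π/2;  (10)²·∫cos(5x)² dx = 100·π/2 = 50*π.
  (u')² cross terms: 2·(-4)·(-3)·∫sin(x)·cos(3x) dx = 24·(0) = 0;  2·(-4)·(10)·∫sin(x)·cos(5x) dx = -80·(0) = 0;  2·(-3)·(10)·∫cos(3x)·cos(5x) dx = -60·(0) = 0.
  So ∫_0^π (u')² dx = 8*π + 9*π/2 + 50*π + 0 + 0 + 0 = 125*π/2.
||u||_{H^1}^2 = (21*π/2) + (125*π/2) = 73*π.


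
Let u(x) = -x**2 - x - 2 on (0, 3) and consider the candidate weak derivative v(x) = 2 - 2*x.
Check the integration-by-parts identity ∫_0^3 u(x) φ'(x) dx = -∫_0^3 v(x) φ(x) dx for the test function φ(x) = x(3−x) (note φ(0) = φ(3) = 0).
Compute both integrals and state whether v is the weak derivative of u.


LHS = 18, RHS = 9/2. No, v is not the weak derivative of u.

u(x) = -x**2 - x - 2, classical derivative u'(x) = -2*x - 1.
φ(x) = x(3−x), so φ'(x) = 3 - 2*x.
Note φ(0) = φ(3) = 0, so the boundary term u·φ vanishes.
LHS = ∫_0^3 u(x) φ'(x) dx = ∫_0^3 (2*x^3 - x^2 + x - 6) dx. Term by term:
  ∫_0^3 2*x^3 dx = 81/2;  ∫_0^3 -x^2 dx = -9;  ∫_0^3 x dx = 9/2;
  ∫_0^3 -6 dx = -18.
Sum: 81/2 − 9 + 9/2 − 18 = 18.
So LHS = 18.
∫_0^3 v(x) φ(x) dx = ∫_0^3 (2*x^3 - 8*x^2 + 6*x) dx. Term by term:
  ∫_0^3 2*x^3 dx = 81/2;  ∫_0^3 -8*x^2 dx = -72;  ∫_0^3 6*x dx = 27.
Sum: 81/2 − 72 + 27 = -9/2.
So RHS = -∫_0^3 v(x) φ(x) dx = 9/2.
LHS − RHS = 27/2 ≠ 0, so the identity fails.
(For a valid weak derivative the identity must hold for EVERY test function, in particular this one. The failure shows v is NOT the weak derivative of u.)
Correct weak derivative would be u'(x) = -2*x - 1.


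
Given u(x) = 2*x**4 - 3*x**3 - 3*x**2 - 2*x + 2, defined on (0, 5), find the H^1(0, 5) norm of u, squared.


||u||_{H^1}^2 = 80324365/126

The H^1 norm (squared) on an interval (0, L) is
  ||u||_{H^1}^2 = ∫_0^L u(x)^2 dx + ∫_0^L u'(x)^2 dx.
Compute u'(x) = 8*x**3 - 9*x**2 - 6*x - 2.
Then u(x)^2 = 4*x**8 - 12*x**7 - 3*x**6 + 10*x**5 + 29*x**4 - 8*x**2 - 8*x + 4 and u'(x)^2 = 64*x**6 - 144*x**5 - 15*x**4 + 76*x**3 + 72*x**2 + 24*x + 4.
Integrate each monomial from 0 to 5 using ∫_0^5 c·x^n dx = c·5^(n+1)/(n+1):
  ∫_0^5 u(x)^2 dx = ∫_0^5 (4*x^8 - 12*x^7 - 3*x^6 + 10*x^5 + 29*x^4 - 8*x^2 - 8*x + 4) dx. Term by term:
    ∫_0^5 4*x^8 dx = 7812500/9;  ∫_0^5 -12*x^7 dx = -1171875/2;  ∫_0^5 -3*x^6 dx = -234375/7;
    ∫_0^5 10*x^5 dx = 78125/3;  ∫_0^5 29*x^4 dx = 18125;  ∫_0^5 -8*x^2 dx = -1000/3;
    ∫_0^5 -8*x dx = -100;  ∫_0^5 4 dx = 20.
  Sum: 7812500/9 − 1171875/2 − 234375/7 + 78125/3 + 18125 − 1000/3 − 100 + 20 = 36841045/126.
  ∫_0^5 u'(x)^2 dx = ∫_0^5 (64*x^6 - 144*x^5 - 15*x^4 + 76*x^3 + 72*x^2 + 24*x + 4) dx. Term by term:
    ∫_0^5 64*x^6 dx = 5000000/7;  ∫_0^5 -144*x^5 dx = -375000;  ∫_0^5 -15*x^4 dx = -9375;
    ∫_0^5 76*x^3 dx = 11875;  ∫_0^5 72*x^2 dx = 3000;  ∫_0^5 24*x dx = 300;
    ∫_0^5 4 dx = 20.
  Sum: 5000000/7 − 375000 − 9375 + 11875 + 3000 + 300 + 20 = 2415740/7.
Adding: ||u||_{H^1}^2 = 36841045/126 + 2415740/7 = 80324365/126.


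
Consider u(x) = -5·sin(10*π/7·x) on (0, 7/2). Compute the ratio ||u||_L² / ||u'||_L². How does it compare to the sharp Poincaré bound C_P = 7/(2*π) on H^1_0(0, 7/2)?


||u||_L² / ||u'||_L² = 7/(10*π) < C_P = 7/(2*π).

u(x) = -5·sin(10*π/7·x), so u'(x) = -50*π*cos(10*π*x/7)/7.
Writing u(x) = A·sin(kπx/L) with A = -5 and k = 5, use ∫_0^L sin²(kπx/L) dx = L/2 and ∫_0^L cos²(kπx/L) dx = L/2.
u² = 25·sin²(10*π/7·x) and (u')² = 2500*π^2/49·cos²(10*π/7·x), and each of sin², cos² integrates to L/2 = 7/4 over (0, 7/2).
∫_0^7/2 u² dx = 175/4, so ||u||_L² = 5*sqrt(7)/2.
∫_0^7/2 (u')² dx = 625*π^2/7, so ||u'||_L² = 25*sqrt(7)*π/7.
Ratio ||u||_L² / ||u'||_L² = 7/(10*π).
Sharp Poincaré constant on H^1_0(0, 7/2) is C_P = L/π = 7/(2*π), achieved by sin(2*π/7·x).
This is the k = 5 harmonic; the ratio L/(kπ) is strictly less than C_P = L/π, consistent with the sharp inequality ||u||_L² ≤ C_P ||u'||_L².


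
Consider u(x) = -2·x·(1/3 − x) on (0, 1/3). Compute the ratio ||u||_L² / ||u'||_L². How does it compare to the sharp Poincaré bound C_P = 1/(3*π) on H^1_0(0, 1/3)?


||u||_L² / ||u'||_L² = sqrt(10)/30 < C_P = 1/(3*π).

u(x) = -2·x·(1/3 − x), so u'(x) = 4*x - 2/3.
u(x) = -2·x·(1/3 − x) vanishes at x = 0 and x = 1/3, so u ∈ H^1_0(0, 1/3). Differentiate via the product rule and integrate the resulting polynomials term by term.
  ∫_0^1/3 u² dx = ∫_0^1/3 (4*x^4 - 8*x^3/3 + 4*x^2/9) dx. Term by term:
    ∫_0^1/3 4*x^4 dx = 4/1215;  ∫_0^1/3 -8*x^3/3 dx = -2/243;  ∫_0^1/3 4*x^2/9 dx = 4/729.
  Sum: 4/1215 − 2/243 + 4/729 = 2/3645.
  ∫_0^1/3 (u')² dx = ∫_0^1/3 (16*x^2 - 16*x/3 + 4/9) dx. Term by term:
    ∫_0^1/3 16*x^2 dx = 16/81;  ∫_0^1/3 -16*x/3 dx = -8/27;  ∫_0^1/3 4/9 dx = 4/27.
  Sum: 16/81 − 8/27 + 4/27 = 4/81.
∫_0^1/3 u² dx = 2/3645, so ||u||_L² = sqrt(10)/135.
∫_0^1/3 (u')² dx = 4/81, so ||u'||_L² = 2/9.
Ratio ||u||_L² / ||u'||_L² = sqrt(10)/30.
Sharp Poincaré constant on H^1_0(0, 1/3) is C_P = L/π = 1/(3*π), achieved by sin(3*π·x).
A polynomial bump cannot attain the sharp Poincaré constant (only the first sine eigenfunction does), so the ratio is strictly less than C_P, consistent with ||u||_L² ≤ C_P ||u'||_L².


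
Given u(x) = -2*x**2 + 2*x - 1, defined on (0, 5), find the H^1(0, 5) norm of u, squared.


||u||_{H^1}^2 = 2025

The H^1 norm (squared) on an interval (0, L) is
  ||u||_{H^1}^2 = ∫_0^L u(x)^2 dx + ∫_0^L u'(x)^2 dx.
Compute u'(x) = 2 - 4*x.
Then u(x)^2 = 4*x**4 - 8*x**3 + 8*x**2 - 4*x + 1 and u'(x)^2 = 16*x**2 - 16*x + 4.
Integrate each monomial from 0 to 5 using ∫_0^5 c·x^n dx = c·5^(n+1)/(n+1):
  ∫_0^5 u(x)^2 dx = ∫_0^5 (4*x^4 - 8*x^3 + 8*x^2 - 4*x + 1) dx. Term by term:
    ∫_0^5 4*x^4 dx = 2500;  ∫_0^5 -8*x^3 dx = -1250;  ∫_0^5 8*x^2 dx = 1000/3;
    ∫_0^5 -4*x dx = -50;  ∫_0^5 1 dx = 5.
  Sum: 2500 − 1250 + 1000/3 − 50 + 5 = 4615/3.
  ∫_0^5 u'(x)^2 dx = ∫_0^5 (16*x^2 - 16*x + 4) dx. Term by term:
    ∫_0^5 16*x^2 dx = 2000/3;  ∫_0^5 -16*x dx = -200;  ∫_0^5 4 dx = 20.
  Sum: 2000/3 − 200 + 20 = 1460/3.
Adding: ||u||_{H^1}^2 = 4615/3 + 1460/3 = 2025.


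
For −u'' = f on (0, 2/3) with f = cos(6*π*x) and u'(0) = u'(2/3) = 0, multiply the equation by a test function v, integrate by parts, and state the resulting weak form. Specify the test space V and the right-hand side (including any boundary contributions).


V = H^1(0, 2/3) (no boundary constraint on v; u is determined up to an additive constant); weak form: ∫_0^2/3 u'v' dx = ∫_0^2/3 (cos(6*π*x)) v dx for all v ∈ V.

Multiply both sides by a test function v and integrate from 0 to 2/3:
  ∫_0^2/3 −u''(x) v(x) dx = ∫_0^2/3 f(x) v(x) dx.
Integrate the LHS by parts once:
  ∫_0^2/3 −u'' v dx = −[u'(x) v(x)]_0^2/3 + ∫_0^2/3 u'(x) v'(x) dx.
Thus ∫_0^2/3 u'(x) v'(x) dx = ∫_0^2/3 f(x) v(x) dx + [u'(x) v(x)]_0^2/3.
Choose V so that boundary terms are either known or forced to vanish.
u has homogeneous Neumann: u'(0) = u'(2/3) = 0. So [u' v]_0^2/3 = 0·v(2/3) − 0·v(0) = 0 for any v; take V = H^1(0, 2/3).
Weak formulation: find u (satisfying any essential BC) such that ∫_0^2/3 u'(x) v'(x) dx = ∫_0^2/3 f v dx for all v ∈ V (homogeneous Neumann, so boundary terms vanish).
Substituting f(x) = cos(6*π*x), the right-hand side is ∫_0^2/3 (cos(6*π*x)) v dx.
Compatibility check (pure Neumann): taking v ≡ 1 ∈ V gives 0 = ∫_0^2/3 f dx + (0) − (0), i.e. ∫_0^2/3 f dx must equal u'(0) − u'(2/3) = 0. Indeed ∫_0^2/3 (cos(6*π*x)) dx = 0, so the data are compatible. The solution is then unique only up to an additive constant (fix it e.g. by requiring ∫_0^2/3 u dx = 0).


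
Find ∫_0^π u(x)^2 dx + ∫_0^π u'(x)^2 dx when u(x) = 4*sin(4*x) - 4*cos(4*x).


||u||_{H^1(0,π)}^2 = 272*π

u'(x) = 16*sin(4*x) + 16*cos(4*x).
Expand u² and (u')² and integrate term by term on (0, π), using: for integers n ≥ 1, ∫_0^π sin²(nx) dx = ∫_0^π cos²(nx) dx = π/2; for n ≠ n', ∫_0^π sin(nx)sin(n'x) dx = ∫_0^π cos(nx)cos(n'x) dx = 0; and by product-to-sum, ∫_0^π sin(nx)cos(n'x) dx = ½∫_0^π [sin((n+n')x) + sin((n−n')x)] dx, which is 0 when n+n' is even and 2n/(n²−n'²) when n+n' is odd (it need not vanish on (0, π)).
  u² squared terms: (-4)²·∫cos(4x)² dx = 16·π/2 = 8*π;  (4)²·∫sin(4x)² dx = 16·π/2 = 8*π.
  u² cross terms: 2·(-4)·(4)·∫cos(4x)·sin(4x) dx = -32·(0) = 0.
  So ∫_0^π u² dx = 8*π + 8*π + 0 = 16*π.
  (u')² squared terms: (16)²·∫cos(4x)² dx = 256·π/2 = 128*π;  (16)²·∫sin(4x)² dx = 256·π/2 = 128*π.
  (u')² cross terms: 2·(16)·(16)·∫cos(4x)·sin(4x) dx = 512·(0) = 0.
  So ∫_0^π (u')² dx = 128*π + 128*π + 0 = 256*π.
||u||_{H^1}^2 = (16*π) + (256*π) = 272*π.


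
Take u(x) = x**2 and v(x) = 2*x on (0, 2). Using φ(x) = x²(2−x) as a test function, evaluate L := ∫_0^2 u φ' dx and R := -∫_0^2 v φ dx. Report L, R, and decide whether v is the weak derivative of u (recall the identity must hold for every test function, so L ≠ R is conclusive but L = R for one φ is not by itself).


LHS = -16/5, RHS = -16/5. Yes, v = u' weakly.

u(x) = x**2, classical derivative u'(x) = 2*x.
φ(x) = x²(2−x), so φ'(x) = x*(4 - 3*x).
Note φ(0) = φ(2) = 0, so the boundary term u·φ vanishes.
LHS = ∫_0^2 u(x) φ'(x) dx = ∫_0^2 (-3*x^4 + 4*x^3) dx. Term by term:
  ∫_0^2 -3*x^4 dx = -96/5;  ∫_0^2 4*x^3 dx = 16.
Sum: -96/5 + 16 = -16/5.
So LHS = -16/5.
∫_0^2 v(x) φ(x) dx = ∫_0^2 (-2*x^4 + 4*x^3) dx. Term by term:
  ∫_0^2 -2*x^4 dx = -64/5;  ∫_0^2 4*x^3 dx = 16.
Sum: -64/5 + 16 = 16/5.
So RHS = -∫_0^2 v(x) φ(x) dx = -16/5.
LHS = RHS, so the identity holds for this test φ.
Moreover u is smooth here and v(x) = u'(x) = 2*x pointwise, so the identity holds for every test function. Hence v is the weak derivative of u.


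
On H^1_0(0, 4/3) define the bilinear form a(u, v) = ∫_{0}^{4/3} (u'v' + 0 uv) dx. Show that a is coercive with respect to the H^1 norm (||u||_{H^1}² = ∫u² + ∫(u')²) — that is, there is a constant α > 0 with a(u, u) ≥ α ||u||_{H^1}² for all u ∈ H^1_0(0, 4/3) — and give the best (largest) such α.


α = 9*π^2/(16 + 9*π^2)

Coercivity of a(·,·) on H^1_0(0, 4/3) means a(u, u) ≥ α ||u||_{H^1}² for every u ∈ H^1_0.
The interval has length L = 4/3, and Poincaré/coercivity depend only on L. Here a(u, u) = ∫(u')² + (0)·∫u².
Here c = 0, so a(u,u) = ∫(u')² alone. The condition a(u,u) ≥ α||u||_{H^1}² reads (1−α)∫(u')² ≥ (α−c)∫u². Any admissible α is ≤ 1 (rapidly oscillating u have ∫u²/∫(u')² → 0), and α = 1 would force 0 ≥ (1−c)∫u², impossible since c < 1; so 1−α > 0. By the sharp Poincaré inequality on H^1_0 of an interval of length L, ∫(u')² ≥ (π/L)²∫u² with equality for the first sine mode sin(π(x−x₀)/L) (x₀ the left endpoint), so the inequality holds for all u iff (1−α)(π/L)² ≥ α − c, i.e. α ≤ ((π/L)² + c)/((π/L)² + 1) = (1 + c(L/π)²)/(1 + (L/π)²). (Direct route, valid since c ≤ 0: Poincaré gives c∫u² ≥ c(L/π)²∫(u')², so a(u,u) ≥ (1 + c(L/π)²)∫(u')², while ||u||_{H^1}² ≤ (1 + (L/π)²)∫(u')²; dividing yields the same α.) With (π/L)² = 9*π^2/16 and c = 0, the largest admissible constant is α = ((π/L)² + c)/((π/L)² + 1).
Simplifying, α = 9*π^2/(16 + 9*π^2).


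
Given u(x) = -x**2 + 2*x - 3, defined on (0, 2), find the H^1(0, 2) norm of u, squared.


||u||_{H^1}^2 = 206/15

The H^1 norm (squared) on an interval (0, L) is
  ||u||_{H^1}^2 = ∫_0^L u(x)^2 dx + ∫_0^L u'(x)^2 dx.
Compute u'(x) = 2 - 2*x.
Then u(x)^2 = x**4 - 4*x**3 + 10*x**2 - 12*x + 9 and u'(x)^2 = 4*x**2 - 8*x + 4.
Integrate each monomial from 0 to 2 using ∫_0^2 c·x^n dx = c·2^(n+1)/(n+1):
  ∫_0^2 u(x)^2 dx = ∫_0^2 (x^4 - 4*x^3 + 10*x^2 - 12*x + 9) dx. Term by term:
    ∫_0^2 x^4 dx = 32/5;  ∫_0^2 -4*x^3 dx = -16;  ∫_0^2 10*x^2 dx = 80/3;
    ∫_0^2 -12*x dx = -24;  ∫_0^2 9 dx = 18.
  Sum: 32/5 − 16 + 80/3 − 24 + 18 = 166/15.
  ∫_0^2 u'(x)^2 dx = ∫_0^2 (4*x^2 - 8*x + 4) dx. Term by term:
    ∫_0^2 4*x^2 dx = 32/3;  ∫_0^2 -8*x dx = -16;  ∫_0^2 4 dx = 8.
  Sum: 32/3 − 16 + 8 = 8/3.
Adding: ||u||_{H^1}^2 = 166/15 + 8/3 = 206/15.


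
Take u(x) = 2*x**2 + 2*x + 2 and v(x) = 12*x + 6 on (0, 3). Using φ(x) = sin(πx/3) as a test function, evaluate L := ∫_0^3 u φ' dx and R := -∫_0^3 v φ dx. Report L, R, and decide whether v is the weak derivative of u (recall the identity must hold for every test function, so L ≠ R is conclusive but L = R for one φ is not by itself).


LHS = -48/π, RHS = -144/π. No, v is not the weak derivative of u.

u(x) = 2*x**2 + 2*x + 2, classical derivative u'(x) = 4*x + 2.
φ(x) = sin(πx/3), so φ'(x) = π*cos(π*x/3)/3.
Note φ(0) = φ(3) = 0, so the boundary term u·φ vanishes.
LHS = ∫_0^3 u(x) φ'(x) dx = ∫_0^3 (2*π*x^2*cos(π*x/3)/3 + 2*π*x*cos(π*x/3)/3 + 2*π*cos(π*x/3)/3) dx. Term by term:
  ∫_0^3 2*π*cos(π*x/3)/3 dx = 0;  ∫_0^3 2*π*x*cos(π*x/3)/3 dx = -12/π;  ∫_0^3 2*π*x^2*cos(π*x/3)/3 dx = -36/π.
Sum: 0 − 12/π − 36/π = -48/π.
So LHS = -48/π.
∫_0^3 v(x) φ(x) dx = ∫_0^3 (12*x*sin(π*x/3) + 6*sin(π*x/3)) dx. Term by term:
  ∫_0^3 6*sin(π*x/3) dx = 36/π;  ∫_0^3 12*x*sin(π*x/3) dx = 108/π.
Sum: 36/π + 108/π = 144/π.
So RHS = -∫_0^3 v(x) φ(x) dx = -144/π.
LHS − RHS = 96/π ≠ 0, so the identity fails.
(For a valid weak derivative the identity must hold for EVERY test function, in particular this one. The failure shows v is NOT the weak derivative of u.)
Correct weak derivative would be u'(x) = 4*x + 2.


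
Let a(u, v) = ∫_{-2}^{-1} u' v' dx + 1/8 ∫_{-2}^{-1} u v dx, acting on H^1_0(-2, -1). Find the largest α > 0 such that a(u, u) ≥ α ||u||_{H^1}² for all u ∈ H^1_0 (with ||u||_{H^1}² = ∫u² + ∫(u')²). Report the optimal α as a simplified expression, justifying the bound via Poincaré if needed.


α = (1/8 + π^2)/(1 + π^2)

Coercivity of a(·,·) on H^1_0(-2, -1) means a(u, u) ≥ α ||u||_{H^1}² for every u ∈ H^1_0.
The interval has length L = 1, and Poincaré/coercivity depend only on L. Here a(u, u) = ∫(u')² + (1/8)·∫u².
Here 0 < c = 1/8 < 1. The condition a(u,u) ≥ α||u||_{H^1}² reads (1−α)∫(u')² ≥ (α−c)∫u². Any admissible α is ≤ 1 (rapidly oscillating u have ∫u²/∫(u')² → 0), and α = 1 would force 0 ≥ (1−c)∫u², impossible since c < 1; so 1−α > 0. By the sharp Poincaré inequality on H^1_0 of an interval of length L, ∫(u')² ≥ (π/L)²∫u² with equality for the first sine mode sin(π(x−x₀)/L) (x₀ the left endpoint), so the inequality holds for all u iff (1−α)(π/L)² ≥ α − c, i.e. α ≤ ((π/L)² + c)/((π/L)² + 1) = (1 + c(L/π)²)/(1 + (L/π)²). With (π/L)² = π^2 and c = 1/8, the largest admissible constant is α = ((π/L)² + c)/((π/L)² + 1).
Simplifying, α = (1/8 + π^2)/(1 + π^2).


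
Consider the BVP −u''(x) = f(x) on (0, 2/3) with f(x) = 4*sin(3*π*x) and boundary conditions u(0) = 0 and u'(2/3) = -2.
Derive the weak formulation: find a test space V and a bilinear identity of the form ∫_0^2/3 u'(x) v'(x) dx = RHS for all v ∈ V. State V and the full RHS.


V = {v ∈ H^1(0, 2/3) : v(0) = 0} (test functions vanish at x = 0 where u is specified); weak form: ∫_0^2/3 u'v' dx = ∫_0^2/3 (4*sin(3*π*x)) v dx − 2·v(2/3) for all v ∈ V.

Multiply both sides by a test function v and integrate from 0 to 2/3:
  ∫_0^2/3 −u''(x) v(x) dx = ∫_0^2/3 f(x) v(x) dx.
Integrate the LHS by parts once:
  ∫_0^2/3 −u'' v dx = −[u'(x) v(x)]_0^2/3 + ∫_0^2/3 u'(x) v'(x) dx.
Thus ∫_0^2/3 u'(x) v'(x) dx = ∫_0^2/3 f(x) v(x) dx + [u'(x) v(x)]_0^2/3.
Choose V so that boundary terms are either known or forced to vanish.
Mixed BC: u(0) = 0 (Dirichlet) and u'(2/3) = -2 (Neumann). Define V = {v ∈ H^1(0, 2/3) : v(0) = 0}. Then [u' v]_0^2/3 = u'(2/3)·v(2/3) − u'(0)·0 = − 2·v(2/3).
Weak formulation: find u (satisfying any essential BC) such that ∫_0^2/3 u'(x) v'(x) dx = ∫_0^2/3 f v dx − 2·v(2/3) for all v ∈ V (Dirichlet at 0 absorbed into V; Neumann datum at x = 2/3 contributes the boundary term).
Substituting f(x) = 4*sin(3*π*x), the right-hand side is ∫_0^2/3 (4*sin(3*π*x)) v dx − 2·v(2/3).


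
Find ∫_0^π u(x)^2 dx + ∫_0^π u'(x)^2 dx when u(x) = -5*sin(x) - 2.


||u||_{H^1(0,π)}^2 = 40 + 29*π

u'(x) = -5*cos(x).
Expand u² and (u')² and integrate term by term on (0, π), using: for integers n ≥ 1, ∫_0^π sin²(nx) dx = ∫_0^π cos²(nx) dx = π/2; for n ≠ n', ∫_0^π sin(nx)sin(n'x) dx = ∫_0^π cos(nx)cos(n'x) dx = 0; and by product-to-sum, ∫_0^π sin(nx)cos(n'x) dx = ½∫_0^π [sin((n+n')x) + sin((n−n')x)] dx, which is 0 when n+n' is even and 2n/(n²−n'²) when n+n' is odd (it need not vanish on (0, π)). For the constant mode: ∫_0^π 1 dx = π, ∫_0^π cos(nx) dx = 0, ∫_0^π sin(nx) dx = (1−(−1)^n)/n.
  u² squared terms: (-2)²·∫1 dx = 4·π = 4*π;  (-5)²·∫sin(x)² dx = 25·π/2 = 25*π/2.
  u² cross terms: 2·(-2)·(-5)·∫1·sin(x) dx = 20·(2) = 40.
  So ∫_0^π u² dx = 4*π + 25*π/2 + 40 = 40 + 33*π/2.
  (u')² squared terms: (-5)²·∫cos(x)² dx = 25·π/2 = 25*π/2.
  So ∫_0^π (u')² dx = 25*π/2.
||u||_{H^1}^2 = (40 + 33*π/2) + (25*π/2) = 40 + 29*π.


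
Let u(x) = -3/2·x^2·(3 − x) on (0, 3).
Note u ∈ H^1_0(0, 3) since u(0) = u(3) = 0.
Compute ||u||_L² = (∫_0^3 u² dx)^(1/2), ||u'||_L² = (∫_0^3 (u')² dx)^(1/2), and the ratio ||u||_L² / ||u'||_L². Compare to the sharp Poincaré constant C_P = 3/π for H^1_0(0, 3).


||u||_L² / ||u'||_L² = 3*sqrt(14)/14 < C_P = 3/π.

u(x) = -3/2·x^2·(3 − x), so u'(x) = 9*x*(x - 2)/2.
u(x) = -3/2·x^2·(3 − x) vanishes at x = 0 and x = 3, so u ∈ H^1_0(0, 3). Differentiate via the product rule and integrate the resulting polynomials term by term.
  ∫_0^3 u² dx = ∫_0^3 (9*x^6/4 - 27*x^5/2 + 81*x^4/4) dx. Term by term:
    ∫_0^3 9*x^6/4 dx = 19683/28;  ∫_0^3 -27*x^5/2 dx = -6561/4;  ∫_0^3 81*x^4/4 dx = 19683/20.
  Sum: 19683/28 − 6561/4 + 19683/20 = 6561/140.
  ∫_0^3 (u')² dx = ∫_0^3 (81*x^4/4 - 81*x^3 + 81*x^2) dx. Term by term:
    ∫_0^3 81*x^4/4 dx = 19683/20;  ∫_0^3 -81*x^3 dx = -6561/4;  ∫_0^3 81*x^2 dx = 729.
  Sum: 19683/20 − 6561/4 + 729 = 729/10.
∫_0^3 u² dx = 6561/140, so ||u||_L² = 81*sqrt(35)/70.
∫_0^3 (u')² dx = 729/10, so ||u'||_L² = 27*sqrt(10)/10.
Ratio ||u||_L² / ||u'||_L² = 3*sqrt(14)/14.
Sharp Poincaré constant on H^1_0(0, 3) is C_P = L/π = 3/π, achieved by sin(π/3·x).
A polynomial bump cannot attain the sharp Poincaré constant (only the first sine eigenfunction does), so the ratio is strictly less than C_P, consistent with ||u||_L² ≤ C_P ||u'||_L².


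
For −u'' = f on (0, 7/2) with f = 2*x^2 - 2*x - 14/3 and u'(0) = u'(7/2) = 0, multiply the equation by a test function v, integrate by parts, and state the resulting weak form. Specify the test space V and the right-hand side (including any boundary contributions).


V = H^1(0, 7/2) (no boundary constraint on v; u is determined up to an additive constant); weak form: ∫_0^7/2 u'v' dx = ∫_0^7/2 (2*x^2 - 2*x - 14/3) v dx for all v ∈ V.

Multiply both sides by a test function v and integrate from 0 to 7/2:
  ∫_0^7/2 −u''(x) v(x) dx = ∫_0^7/2 f(x) v(x) dx.
Integrate the LHS by parts once:
  ∫_0^7/2 −u'' v dx = −[u'(x) v(x)]_0^7/2 + ∫_0^7/2 u'(x) v'(x) dx.
Thus ∫_0^7/2 u'(x) v'(x) dx = ∫_0^7/2 f(x) v(x) dx + [u'(x) v(x)]_0^7/2.
Choose V so that boundary terms are either known or forced to vanish.
u has homogeneous Neumann: u'(0) = u'(7/2) = 0. So [u' v]_0^7/2 = 0·v(7/2) − 0·v(0) = 0 for any v; take V = H^1(0, 7/2).
Weak formulation: find u (satisfying any essential BC) such that ∫_0^7/2 u'(x) v'(x) dx = ∫_0^7/2 f v dx for all v ∈ V (homogeneous Neumann, so boundary terms vanish).
Substituting f(x) = 2*x^2 - 2*x - 14/3, the right-hand side is ∫_0^7/2 (2*x^2 - 2*x - 14/3) v dx.
Compatibility check (pure Neumann): taking v ≡ 1 ∈ V gives 0 = ∫_0^7/2 f dx + (0) − (0), i.e. ∫_0^7/2 f dx must equal u'(0) − u'(7/2) = 0. Indeed ∫_0^7/2 (2*x^2 - 2*x - 14/3) dx = 0, so the data are compatible. The solution is then unique only up to an additive constant (fix it e.g. by requiring ∫_0^7/2 u dx = 0).


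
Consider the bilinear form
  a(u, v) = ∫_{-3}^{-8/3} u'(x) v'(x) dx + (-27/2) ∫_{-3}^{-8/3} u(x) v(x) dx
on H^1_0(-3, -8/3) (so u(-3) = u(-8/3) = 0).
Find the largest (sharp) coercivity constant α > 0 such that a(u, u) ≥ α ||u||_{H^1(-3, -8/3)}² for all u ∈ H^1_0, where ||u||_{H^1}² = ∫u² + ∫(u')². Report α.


α = 9*(-3 + 2*π^2)/(2*(1 + 9*π^2))

Coercivity of a(·,·) on H^1_0(-3, -8/3) means a(u, u) ≥ α ||u||_{H^1}² for every u ∈ H^1_0.
The interval has length L = 1/3, and Poincaré/coercivity depend only on L. Here a(u, u) = ∫(u')² + (-27/2)·∫u².
Here c = -27/2 < 0 with |c| < (π/L)² = 9*π^2, so coercivity still holds. The condition a(u,u) ≥ α||u||_{H^1}² reads (1−α)∫(u')² ≥ (α−c)∫u². Any admissible α is ≤ 1 (rapidly oscillating u have ∫u²/∫(u')² → 0), and α = 1 would force 0 ≥ (1−c)∫u², impossible since c < 1; so 1−α > 0. By the sharp Poincaré inequality on H^1_0 of an interval of length L, ∫(u')² ≥ (π/L)²∫u² with equality for the first sine mode sin(π(x−x₀)/L) (x₀ the left endpoint), so the inequality holds for all u iff (1−α)(π/L)² ≥ α − c, i.e. α ≤ ((π/L)² + c)/((π/L)² + 1) = (1 + c(L/π)²)/(1 + (L/π)²). (Direct route, valid since c ≤ 0: Poincaré gives c∫u² ≥ c(L/π)²∫(u')², so a(u,u) ≥ (1 + c(L/π)²)∫(u')², while ||u||_{H^1}² ≤ (1 + (L/π)²)∫(u')²; dividing yields the same α.) With (π/L)² = 9*π^2 and c = -27/2, the largest admissible constant is α = ((π/L)² + c)/((π/L)² + 1).
Simplifying, α = 9*(-3 + 2*π^2)/(2*(1 + 9*π^2)).


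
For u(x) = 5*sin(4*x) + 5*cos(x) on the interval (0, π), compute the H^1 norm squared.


||u||_{H^1(0,π)}^2 = 160/3 + 475*π/2

u'(x) = -5*sin(x) + 20*cos(4*x).
Expand u² and (u')² and integrate term by term on (0, π), using: for integers n ≥ 1, ∫_0^π sin²(nx) dx = ∫_0^π cos²(nx) dx = π/2; for n ≠ n', ∫_0^π sin(nx)sin(n'x) dx = ∫_0^π cos(nx)cos(n'x) dx = 0; and by product-to-sum, ∫_0^π sin(nx)cos(n'x) dx = ½∫_0^π [sin((n+n')x) + sin((n−n')x)] dx, which is 0 when n+n' is even and 2n/(n²−n'²) when n+n' is odd (it need not vanish on (0, π)).
  u² squared terms: (5)²·∫cos(x)² dx = 25·π/2 = 25*π/2;  (5)²·∫sin(4x)² dx = 25·π/2 = 25*π/2.
  u² cross terms: 2·(5)·(5)·∫cos(x)·sin(4x) dx = 50·(8/15) = 80/3.
  So ∫_0^π u² dx = 25*π/2 + 25*π/2 + 80/3 = 80/3 + 25*π.
  (u')² squared terms: (-5)²·∫sin(x)² dx = 25·π/2 = 25*π/2;  (20)²·∫cos(4x)² dx = 400·π/2 = 200*π.
  (u')² cross terms: 2·(-5)·(20)·∫sin(x)·cos(4x) dx = -200·(-2/15) = 80/3.
  So ∫_0^π (u')² dx = 25*π/2 + 200*π + 80/3 = 80/3 + 425*π/2.
||u||_{H^1}^2 = (80/3 + 25*π) + (80/3 + 425*π/2) = 160/3 + 475*π/2.


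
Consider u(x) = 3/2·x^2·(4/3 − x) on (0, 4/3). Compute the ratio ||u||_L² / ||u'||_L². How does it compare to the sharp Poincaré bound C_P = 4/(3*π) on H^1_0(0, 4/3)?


||u||_L² / ||u'||_L² = 2*sqrt(14)/21 < C_P = 4/(3*π).

u(x) = 3/2·x^2·(4/3 − x), so u'(x) = x*(8 - 9*x)/2.
u(x) = 3/2·x^2·(4/3 − x) vanishes at x = 0 and x = 4/3, so u ∈ H^1_0(0, 4/3). Differentiate via the product rule and integrate the resulting polynomials term by term.
  ∫_0^4/3 u² dx = ∫_0^4/3 (9*x^6/4 - 6*x^5 + 4*x^4) dx. Term by term:
    ∫_0^4/3 9*x^6/4 dx = 4096/1701;  ∫_0^4/3 -6*x^5 dx = -4096/729;  ∫_0^4/3 4*x^4 dx = 4096/1215.
  Sum: 4096/1701 − 4096/729 + 4096/1215 = 4096/25515.
  ∫_0^4/3 (u')² dx = ∫_0^4/3 (81*x^4/4 - 36*x^3 + 16*x^2) dx. Term by term:
    ∫_0^4/3 81*x^4/4 dx = 256/15;  ∫_0^4/3 -36*x^3 dx = -256/9;  ∫_0^4/3 16*x^2 dx = 1024/81.
  Sum: 256/15 − 256/9 + 1024/81 = 512/405.
∫_0^4/3 u² dx = 4096/25515, so ||u||_L² = 64*sqrt(35)/945.
∫_0^4/3 (u')² dx = 512/405, so ||u'||_L² = 16*sqrt(10)/45.
Ratio ||u||_L² / ||u'||_L² = 2*sqrt(14)/21.
Sharp Poincaré constant on H^1_0(0, 4/3) is C_P = L/π = 4/(3*π), achieved by sin(3*π/4·x).
A polynomial bump cannot attain the sharp Poincaré constant (only the first sine eigenfunction does), so the ratio is strictly less than C_P, consistent with ||u||_L² ≤ C_P ||u'||_L².


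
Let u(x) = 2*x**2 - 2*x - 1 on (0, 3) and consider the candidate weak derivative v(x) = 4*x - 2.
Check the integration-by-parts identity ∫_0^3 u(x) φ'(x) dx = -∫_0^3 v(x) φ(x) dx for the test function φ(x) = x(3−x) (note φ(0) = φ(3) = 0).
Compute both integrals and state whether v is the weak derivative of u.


LHS = -18, RHS = -18. Yes, v = u' weakly.

u(x) = 2*x**2 - 2*x - 1, classical derivative u'(x) = 4*x - 2.
φ(x) = x(3−x), so φ'(x) = 3 - 2*x.
Note φ(0) = φ(3) = 0, so the boundary term u·φ vanishes.
LHS = ∫_0^3 u(x) φ'(x) dx = ∫_0^3 (-4*x^3 + 10*x^2 - 4*x - 3) dx. Term by term:
  ∫_0^3 -4*x^3 dx = -81;  ∫_0^3 10*x^2 dx = 90;  ∫_0^3 -4*x dx = -18;
  ∫_0^3 -3 dx = -9.
Sum: -81 + 90 − 18 − 9 = -18.
So LHS = -18.
∫_0^3 v(x) φ(x) dx = ∫_0^3 (-4*x^3 + 14*x^2 - 6*x) dx. Term by term:
  ∫_0^3 -4*x^3 dx = -81;  ∫_0^3 14*x^2 dx = 126;  ∫_0^3 -6*x dx = -27.
Sum: -81 + 126 − 27 = 18.
So RHS = -∫_0^3 v(x) φ(x) dx = -18.
LHS = RHS, so the identity holds for this test φ.
Moreover u is smooth here and v(x) = u'(x) = 4*x - 2 pointwise, so the identity holds for every test function. Hence v is the weak derivative of u.


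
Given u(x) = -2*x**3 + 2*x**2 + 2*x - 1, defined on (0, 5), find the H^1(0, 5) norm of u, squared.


||u||_{H^1}^2 = 798550/21

The H^1 norm (squared) on an interval (0, L) is
  ||u||_{H^1}^2 = ∫_0^L u(x)^2 dx + ∫_0^L u'(x)^2 dx.
Compute u'(x) = -6*x**2 + 4*x + 2.
Then u(x)^2 = 4*x**6 - 8*x**5 - 4*x**4 + 12*x**3 - 4*x + 1 and u'(x)^2 = 36*x**4 - 48*x**3 - 8*x**2 + 16*x + 4.
Integrate each monomial from 0 to 5 using ∫_0^5 c·x^n dx = c·5^(n+1)/(n+1):
  ∫_0^5 u(x)^2 dx = ∫_0^5 (4*x^6 - 8*x^5 - 4*x^4 + 12*x^3 - 4*x + 1) dx. Term by term:
    ∫_0^5 4*x^6 dx = 312500/7;  ∫_0^5 -8*x^5 dx = -62500/3;  ∫_0^5 -4*x^4 dx = -2500;
    ∫_0^5 12*x^3 dx = 1875;  ∫_0^5 -4*x dx = -50;  ∫_0^5 1 dx = 5.
  Sum: 312500/7 − 62500/3 − 2500 + 1875 − 50 + 5 = 485930/21.
  ∫_0^5 u'(x)^2 dx = ∫_0^5 (36*x^4 - 48*x^3 - 8*x^2 + 16*x + 4) dx. Term by term:
    ∫_0^5 36*x^4 dx = 22500;  ∫_0^5 -48*x^3 dx = -7500;  ∫_0^5 -8*x^2 dx = -1000/3;
    ∫_0^5 16*x dx = 200;  ∫_0^5 4 dx = 20.
  Sum: 22500 − 7500 − 1000/3 + 200 + 20 = 44660/3.
Adding: ||u||_{H^1}^2 = 485930/21 + 44660/3 = 798550/21.


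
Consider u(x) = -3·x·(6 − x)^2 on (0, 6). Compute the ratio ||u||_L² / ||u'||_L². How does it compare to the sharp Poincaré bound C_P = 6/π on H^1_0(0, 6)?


||u||_L² / ||u'||_L² = 3*sqrt(14)/7 < C_P = 6/π.

u(x) = -3·x·(6 − x)^2, so u'(x) = 9*(2 - x)*(x - 6).
u(x) = -3·x·(6 − x)^2 vanishes at x = 0 and x = 6, so u ∈ H^1_0(0, 6). Differentiate via the product rule and integrate the resulting polynomials term by term.
  ∫_0^6 u² dx = ∫_0^6 (9*x^6 - 216*x^5 + 1944*x^4 - 7776*x^3 + 11664*x^2) dx. Term by term:
    ∫_0^6 9*x^6 dx = 2519424/7;  ∫_0^6 -216*x^5 dx = -1679616;  ∫_0^6 1944*x^4 dx = 15116544/5;
    ∫_0^6 -7776*x^3 dx = -2519424;  ∫_0^6 11664*x^2 dx = 839808.
  Sum: 2519424/7 − 1679616 + 15116544/5 − 2519424 + 839808 = 839808/35.
  ∫_0^6 (u')² dx = ∫_0^6 (81*x^4 - 1296*x^3 + 7128*x^2 - 15552*x + 11664) dx. Term by term:
    ∫_0^6 81*x^4 dx = 629856/5;  ∫_0^6 -1296*x^3 dx = -419904;  ∫_0^6 7128*x^2 dx = 513216;
    ∫_0^6 -15552*x dx = -279936;  ∫_0^6 11664 dx = 69984.
  Sum: 629856/5 − 419904 + 513216 − 279936 + 69984 = 46656/5.
∫_0^6 u² dx = 839808/35, so ||u||_L² = 648*sqrt(70)/35.
∫_0^6 (u')² dx = 46656/5, so ||u'||_L² = 216*sqrt(5)/5.
Ratio ||u||_L² / ||u'||_L² = 3*sqrt(14)/7.
Sharp Poincaré constant on H^1_0(0, 6) is C_P = L/π = 6/π, achieved by sin(π/6·x).
A polynomial bump cannot attain the sharp Poincaré constant (only the first sine eigenfunction does), so the ratio is strictly less than C_P, consistent with ||u||_L² ≤ C_P ||u'||_L².


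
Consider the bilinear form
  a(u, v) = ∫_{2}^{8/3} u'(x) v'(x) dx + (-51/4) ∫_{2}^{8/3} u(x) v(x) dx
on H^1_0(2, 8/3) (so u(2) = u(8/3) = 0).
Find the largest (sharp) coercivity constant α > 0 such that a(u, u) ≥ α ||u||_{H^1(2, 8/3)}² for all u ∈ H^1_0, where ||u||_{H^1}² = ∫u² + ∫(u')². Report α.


α = 3*(-17 + 3*π^2)/(4 + 9*π^2)

Coercivity of a(·,·) on H^1_0(2, 8/3) means a(u, u) ≥ α ||u||_{H^1}² for every u ∈ H^1_0.
The interval has length L = 2/3, and Poincaré/coercivity depend only on L. Here a(u, u) = ∫(u')² + (-51/4)·∫u².
Here c = -51/4 < 0 with |c| < (π/L)² = 9*π^2/4, so coercivity still holds. The condition a(u,u) ≥ α||u||_{H^1}² reads (1−α)∫(u')² ≥ (α−c)∫u². Any admissible α is ≤ 1 (rapidly oscillating u have ∫u²/∫(u')² → 0), and α = 1 would force 0 ≥ (1−c)∫u², impossible since c < 1; so 1−α > 0. By the sharp Poincaré inequality on H^1_0 of an interval of length L, ∫(u')² ≥ (π/L)²∫u² with equality for the first sine mode sin(π(x−x₀)/L) (x₀ the left endpoint), so the inequality holds for all u iff (1−α)(π/L)² ≥ α − c, i.e. α ≤ ((π/L)² + c)/((π/L)² + 1) = (1 + c(L/π)²)/(1 + (L/π)²). (Direct route, valid since c ≤ 0: Poincaré gives c∫u² ≥ c(L/π)²∫(u')², so a(u,u) ≥ (1 + c(L/π)²)∫(u')², while ||u||_{H^1}² ≤ (1 + (L/π)²)∫(u')²; dividing yields the same α.) With (π/L)² = 9*π^2/4 and c = -51/4, the largest admissible constant is α = ((π/L)² + c)/((π/L)² + 1).
Simplifying, α = 3*(-17 + 3*π^2)/(4 + 9*π^2).


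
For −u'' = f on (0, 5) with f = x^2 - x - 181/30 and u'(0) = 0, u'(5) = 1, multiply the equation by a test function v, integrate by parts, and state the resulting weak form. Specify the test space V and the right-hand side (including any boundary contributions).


V = H^1(0, 5) (v unrestricted at boundary; u is determined up to an additive constant); weak form: ∫_0^5 u'v' dx = ∫_0^5 (x^2 - x - 181/30) v dx + v(5) for all v ∈ V.

Multiply both sides by a test function v and integrate from 0 to 5:
  ∫_0^5 −u''(x) v(x) dx = ∫_0^5 f(x) v(x) dx.
Integrate the LHS by parts once:
  ∫_0^5 −u'' v dx = −[u'(x) v(x)]_0^5 + ∫_0^5 u'(x) v'(x) dx.
Thus ∫_0^5 u'(x) v'(x) dx = ∫_0^5 f(x) v(x) dx + [u'(x) v(x)]_0^5.
Choose V so that boundary terms are either known or forced to vanish.
u has inhomogeneous Neumann u'(0) = 0, u'(5) = 1. [u' v]_0^5 = (1)·v(5) − (0)·v(0) = v(5). Take V = H^1(0, 5); boundary term becomes part of RHS.
Weak formulation: find u (satisfying any essential BC) such that ∫_0^5 u'(x) v'(x) dx = ∫_0^5 f v dx + v(5) for all v ∈ V (Neumann data are natural BCs: they enter the RHS as boundary terms).
Substituting f(x) = x^2 - x - 181/30, the right-hand side is ∫_0^5 (x^2 - x - 181/30) v dx + v(5).
Compatibility check (pure Neumann): taking v ≡ 1 ∈ V gives 0 = ∫_0^5 f dx + (1) − (0), i.e. ∫_0^5 f dx must equal u'(0) − u'(5) = -1. Indeed ∫_0^5 (x^2 - x - 181/30) dx = -1, so the data are compatible. The solution is then unique only up to an additive constant (fix it e.g. by requiring ∫_0^5 u dx = 0).


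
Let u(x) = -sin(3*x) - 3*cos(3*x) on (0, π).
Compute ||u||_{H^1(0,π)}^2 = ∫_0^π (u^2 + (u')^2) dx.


||u||_{H^1(0,π)}^2 = 50*π

u'(x) = 9*sin(3*x) - 3*cos(3*x).
Expand u² and (u')² and integrate term by term on (0, π), using: for integers n ≥ 1, ∫_0^π sin²(nx) dx = ∫_0^π cos²(nx) dx = π/2; for n ≠ n', ∫_0^π sin(nx)sin(n'x) dx = ∫_0^π cos(nx)cos(n'x) dx = 0; and by product-to-sum, ∫_0^π sin(nx)cos(n'x) dx = ½∫_0^π [sin((n+n')x) + sin((n−n')x)] dx, which is 0 when n+n' is even and 2n/(n²−n'²) when n+n' is odd (it need not vanish on (0, π)).
  u² squared terms: (-1)²·∫sin(3x)² dx = 1·π/2 = π/2;  (-3)²·∫cos(3x)² dx = 9·π/2 = 9*π/2.
  u² cross terms: 2·(-1)·(-3)·∫sin(3x)·cos(3x) dx = 6·(0) = 0.
  So ∫_0^π u² dx = π/2 + 9*π/2 + 0 = 5*π.
  (u')² squared terms: (-3)²·∫cos(3x)² dx = 9·π/2 = 9*π/2;  (9)²·∫sin(3x)² dx = 81·π/2 = 81*π/2.
  (u')² cross terms: 2·(-3)·(9)·∫cos(3x)·sin(3x) dx = -54·(0) = 0.
  So ∫_0^π (u')² dx = 9*π/2 + 81*π/2 + 0 = 45*π.
||u||_{H^1}^2 = (5*π) + (45*π) = 50*π.


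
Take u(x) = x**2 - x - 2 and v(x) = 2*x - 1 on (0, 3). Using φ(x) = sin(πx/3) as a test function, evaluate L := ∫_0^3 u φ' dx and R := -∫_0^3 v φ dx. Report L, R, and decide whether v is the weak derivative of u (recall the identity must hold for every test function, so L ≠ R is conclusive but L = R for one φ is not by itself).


LHS = -12/π, RHS = -12/π. Yes, v = u' weakly.

u(x) = x**2 - x - 2, classical derivative u'(x) = 2*x - 1.
φ(x) = sin(πx/3), so φ'(x) = π*cos(π*x/3)/3.
Note φ(0) = φ(3) = 0, so the boundary term u·φ vanishes.
LHS = ∫_0^3 u(x) φ'(x) dx = ∫_0^3 (π*x^2*cos(π*x/3)/3 - π*x*cos(π*x/3)/3 - 2*π*cos(π*x/3)/3) dx. Term by term:
  ∫_0^3 -2*π*cos(π*x/3)/3 dx = 0;  ∫_0^3 -π*x*cos(π*x/3)/3 dx = 6/π;  ∫_0^3 π*x^2*cos(π*x/3)/3 dx = -18/π.
Sum: 0 + 6/π − 18/π = -12/π.
So LHS = -12/π.
∫_0^3 v(x) φ(x) dx = ∫_0^3 (2*x*sin(π*x/3) - sin(π*x/3)) dx. Term by term:
  ∫_0^3 -sin(π*x/3) dx = -6/π;  ∫_0^3 2*x*sin(π*x/3) dx = 18/π.
Sum: -6/π + 18/π = 12/π.
So RHS = -∫_0^3 v(x) φ(x) dx = -12/π.
LHS = RHS, so the identity holds for this test φ.
Moreover u is smooth here and v(x) = u'(x) = 2*x - 1 pointwise, so the identity holds for every test function. Hence v is the weak derivative of u.


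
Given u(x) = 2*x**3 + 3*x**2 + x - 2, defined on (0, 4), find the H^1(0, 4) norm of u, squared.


||u||_{H^1}^2 = 3458996/105

The H^1 norm (squared) on an interval (0, L) is
  ||u||_{H^1}^2 = ∫_0^L u(x)^2 dx + ∫_0^L u'(x)^2 dx.
Compute u'(x) = 6*x**2 + 6*x + 1.
Then u(x)^2 = 4*x**6 + 12*x**5 + 13*x**4 - 2*x**3 - 11*x**2 - 4*x + 4 and u'(x)^2 = 36*x**4 + 72*x**3 + 48*x**2 + 12*x + 1.
Integrate each monomial from 0 to 4 using ∫_0^4 c·x^n dx = c·4^(n+1)/(n+1):
  ∫_0^4 u(x)^2 dx = ∫_0^4 (4*x^6 + 12*x^5 + 13*x^4 - 2*x^3 - 11*x^2 - 4*x + 4) dx. Term by term:
    ∫_0^4 4*x^6 dx = 65536/7;  ∫_0^4 12*x^5 dx = 8192;  ∫_0^4 13*x^4 dx = 13312/5;
    ∫_0^4 -2*x^3 dx = -128;  ∫_0^4 -11*x^2 dx = -704/3;  ∫_0^4 -4*x dx = -32;
    ∫_0^4 4 dx = 16.
  Sum: 65536/7 + 8192 + 13312/5 − 128 − 704/3 − 32 + 16 = 2082992/105.
  ∫_0^4 u'(x)^2 dx = ∫_0^4 (36*x^4 + 72*x^3 + 48*x^2 + 12*x + 1) dx. Term by term:
    ∫_0^4 36*x^4 dx = 36864/5;  ∫_0^4 72*x^3 dx = 4608;  ∫_0^4 48*x^2 dx = 1024;
    ∫_0^4 12*x dx = 96;  ∫_0^4 1 dx = 4.
  Sum: 36864/5 + 4608 + 1024 + 96 + 4 = 65524/5.
Adding: ||u||_{H^1}^2 = 2082992/105 + 65524/5 = 3458996/105.
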